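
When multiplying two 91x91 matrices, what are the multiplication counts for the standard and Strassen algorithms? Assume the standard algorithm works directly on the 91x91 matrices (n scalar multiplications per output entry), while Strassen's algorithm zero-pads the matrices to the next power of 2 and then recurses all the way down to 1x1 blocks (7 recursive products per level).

Matrix multiplication for 91x91 matrices:

Strassen's algorithm requires power-of-2 dimensions. Pad 91x91 to 128x128 (next power of 2).

Standard algorithm: 91^3 = 753571 multiplications
Strassen's algorithm: 7^(log2(128)) = 7^7 = 823543 multiplications
Difference: 753571 - 823543 = -69972 (Strassen uses MORE here due to padding overhead — for small or just-over-power-of-2 n, padding can outweigh the per-level savings)

Standard: 753571 multiplications (91^3). Strassen: 823543 multiplications (7^7, after padding to 128x128). Strassen reduces 8 recursive multiplications to 7 at each level.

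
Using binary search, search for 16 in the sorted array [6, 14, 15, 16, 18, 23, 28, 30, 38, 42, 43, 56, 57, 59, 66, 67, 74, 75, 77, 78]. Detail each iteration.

Binary search for 16 in [6, 14, 15, 16, 18, 23, 28, 30, 38, 42, 43, 56, 57, 59, 66, 67, 74, 75, 77, 78]:

lo=0, hi=19, mid=9, arr[mid]=42 -> 42 > 16, search left half
lo=0, hi=8, mid=4, arr[mid]=18 -> 18 > 16, search left half
lo=0, hi=3, mid=1, arr[mid]=14 -> 14 < 16, search right half
lo=2, hi=3, mid=2, arr[mid]=15 -> 15 < 16, search right half
lo=3, hi=3, mid=3, arr[mid]=16 -> Found target at index 3!

Binary search finds 16 at index 3 after 5 comparisons. The search repeatedly halves the search space by comparing with the middle element.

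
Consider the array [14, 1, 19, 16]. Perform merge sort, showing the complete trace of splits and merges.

Merge sort trace:

Split: [14, 1, 19, 16] -> [14, 1] and [19, 16]
  Split: [14, 1] -> [14] and [1]
  Merge: [14] + [1] -> [1, 14]
  Split: [19, 16] -> [19] and [16]
  Merge: [19] + [16] -> [16, 19]
Merge: [1, 14] + [16, 19] -> [1, 14, 16, 19]

Final sorted array: [1, 14, 16, 19]

The merge sort proceeds by recursively splitting the array and merging sorted halves.
After all merges, the sorted array is [1, 14, 16, 19].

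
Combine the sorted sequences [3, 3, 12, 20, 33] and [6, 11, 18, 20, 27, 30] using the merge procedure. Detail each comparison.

Merging process:

Compare 3 vs 6: take 3 from left. Merged: [3]
Compare 3 vs 6: take 3 from left. Merged: [3, 3]
Compare 12 vs 6: take 6 from right. Merged: [3, 3, 6]
Compare 12 vs 11: take 11 from right. Merged: [3, 3, 6, 11]
Compare 12 vs 18: take 12 from left. Merged: [3, 3, 6, 11, 12]
Compare 20 vs 18: take 18 from right. Merged: [3, 3, 6, 11, 12, 18]
Compare 20 vs 20: take 20 from left. Merged: [3, 3, 6, 11, 12, 18, 20]
Compare 33 vs 20: take 20 from right. Merged: [3, 3, 6, 11, 12, 18, 20, 20]
Compare 33 vs 27: take 27 from right. Merged: [3, 3, 6, 11, 12, 18, 20, 20, 27]
Compare 33 vs 30: take 30 from right. Merged: [3, 3, 6, 11, 12, 18, 20, 20, 27, 30]
Append remaining from left: [33]. Merged: [3, 3, 6, 11, 12, 18, 20, 20, 27, 30, 33]

Final merged array: [3, 3, 6, 11, 12, 18, 20, 20, 27, 30, 33]
Total comparisons: 10

The merged array is [3, 3, 6, 11, 12, 18, 20, 20, 27, 30, 33], requiring 10 comparisons. The merge step runs in O(n) time where n is the total number of elements.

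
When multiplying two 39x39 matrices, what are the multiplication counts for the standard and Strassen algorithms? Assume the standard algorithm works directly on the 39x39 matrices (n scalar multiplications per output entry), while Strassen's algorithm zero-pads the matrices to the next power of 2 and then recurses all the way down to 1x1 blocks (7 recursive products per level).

Matrix multiplication for 39x39 matrices:

Strassen's algorithm requires power-of-2 dimensions. Pad 39x39 to 64x64 (next power of 2).

Standard algorithm: 39^3 = 59319 multiplications
Strassen's algorithm: 7^(log2(64)) = 7^6 = 117649 multiplications
Difference: 59319 - 117649 = -58330 (Strassen uses MORE here due to padding overhead — for small or just-over-power-of-2 n, padding can outweigh the per-level savings)

Standard: 59319 multiplications (39^3). Strassen: 117649 multiplications (7^6, after padding to 64x64). Strassen reduces 8 recursive multiplications to 7 at each level.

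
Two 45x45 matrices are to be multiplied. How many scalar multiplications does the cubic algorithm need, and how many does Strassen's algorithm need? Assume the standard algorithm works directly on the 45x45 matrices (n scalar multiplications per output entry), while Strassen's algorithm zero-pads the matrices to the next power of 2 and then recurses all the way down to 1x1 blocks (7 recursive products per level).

Matrix multiplication for 45x45 matrices:

Strassen's algorithm requires power-of-2 dimensions. Pad 45x45 to 64x64 (next power of 2).

Standard algorithm: 45^3 = 91125 multiplications
Strassen's algorithm: 7^(log2(64)) = 7^6 = 117649 multiplications
Difference: 91125 - 117649 = -26524 (Strassen uses MORE here due to padding overhead — for small or just-over-power-of-2 n, padding can outweigh the per-level savings)

Standard: 91125 multiplications (45^3). Strassen: 117649 multiplications (7^6, after padding to 64x64). Strassen reduces 8 recursive multiplications to 7 at each level.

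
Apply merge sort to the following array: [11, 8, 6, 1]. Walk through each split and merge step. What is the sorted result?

Merge sort trace:

Split: [11, 8, 6, 1] -> [11, 8] and [6, 1]
  Split: [11, 8] -> [11] and [8]
  Merge: [11] + [8] -> [8, 11]
  Split: [6, 1] -> [6] and [1]
  Merge: [6] + [1] -> [1, 6]
Merge: [8, 11] + [1, 6] -> [1, 6, 8, 11]

Final sorted array: [1, 6, 8, 11]

The merge sort proceeds by recursively splitting the array and merging sorted halves.
After all merges, the sorted array is [1, 6, 8, 11].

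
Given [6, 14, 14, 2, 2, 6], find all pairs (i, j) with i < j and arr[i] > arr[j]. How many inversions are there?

Finding inversions in [6, 14, 14, 2, 2, 6]:

(0, 3): arr[0]=6 > arr[3]=2
(0, 4): arr[0]=6 > arr[4]=2
(1, 3): arr[1]=14 > arr[3]=2
(1, 4): arr[1]=14 > arr[4]=2
(1, 5): arr[1]=14 > arr[5]=6
(2, 3): arr[2]=14 > arr[3]=2
(2, 4): arr[2]=14 > arr[4]=2
(2, 5): arr[2]=14 > arr[5]=6

Total inversions: 8

The array has 8 inversion(s): (0,3), (0,4), (1,3), (1,4), (1,5), (2,3), (2,4), (2,5). Each pair (i,j) satisfies i < j and arr[i] > arr[j].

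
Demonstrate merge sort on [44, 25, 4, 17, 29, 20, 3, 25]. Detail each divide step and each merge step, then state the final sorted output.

Merge sort trace:

Split: [44, 25, 4, 17, 29, 20, 3, 25] -> [44, 25, 4, 17] and [29, 20, 3, 25]
  Split: [44, 25, 4, 17] -> [44, 25] and [4, 17]
    Split: [44, 25] -> [44] and [25]
    Merge: [44] + [25] -> [25, 44]
    Split: [4, 17] -> [4] and [17]
    Merge: [4] + [17] -> [4, 17]
  Merge: [25, 44] + [4, 17] -> [4, 17, 25, 44]
  Split: [29, 20, 3, 25] -> [29, 20] and [3, 25]
    Split: [29, 20] -> [29] and [20]
    Merge: [29] + [20] -> [20, 29]
    Split: [3, 25] -> [3] and [25]
    Merge: [3] + [25] -> [3, 25]
  Merge: [20, 29] + [3, 25] -> [3, 20, 25, 29]
Merge: [4, 17, 25, 44] + [3, 20, 25, 29] -> [3, 4, 17, 20, 25, 25, 29, 44]

Final sorted array: [3, 4, 17, 20, 25, 25, 29, 44]

The merge sort proceeds by recursively splitting the array and merging sorted halves.
After all merges, the sorted array is [3, 4, 17, 20, 25, 25, 29, 44].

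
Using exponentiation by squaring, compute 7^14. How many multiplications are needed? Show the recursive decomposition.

Computing 7^14 by squaring (build up from 7^1; each line after the first costs one multiplication):

7^1 = 7
7^2 = (7^1)^2 = 7^2 = 49
7^3 = 7 * 7^2 = 7 * 49 = 343
7^6 = (7^3)^2 = 343^2 = 117649
7^7 = 7 * 7^6 = 7 * 117649 = 823543
7^14 = (7^7)^2 = 823543^2 = 678223072849

Result: 678223072849
Multiplications needed: 5 (5 lines after 7^1)

7^14 = 678223072849. Using exponentiation by squaring, this requires 5 multiplications. The key idea: if the exponent is even, square the half-power; if odd, multiply by the base once.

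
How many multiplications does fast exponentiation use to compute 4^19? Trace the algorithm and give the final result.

Computing 4^19 by squaring (build up from 4^1; each line after the first costs one multiplication):

4^1 = 4
4^2 = (4^1)^2 = 4^2 = 16
4^4 = (4^2)^2 = 16^2 = 256
4^8 = (4^4)^2 = 256^2 = 65536
4^9 = 4 * 4^8 = 4 * 65536 = 262144
4^18 = (4^9)^2 = 262144^2 = 68719476736
4^19 = 4 * 4^18 = 4 * 68719476736 = 274877906944

Result: 274877906944
Multiplications needed: 6 (6 lines after 4^1)

4^19 = 274877906944. Using exponentiation by squaring, this requires 6 multiplications. The key idea: if the exponent is even, square the half-power; if odd, multiply by the base once.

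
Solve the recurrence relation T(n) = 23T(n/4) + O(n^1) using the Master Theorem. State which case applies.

Master Theorem for T(n) = 23T(n/4) + O(n^1):

a = 23, b = 4, c = 1
log_b(a) = log_4(23) = 2.2618

Case 1: c = 1 < log_4(23) = 2.2618
T(n) = O(n^(log_4 23))

For T(n) = 23T(n/4) + O(n^1): log_4(23) = 2.2618. This is Case 1 of the Master Theorem (c < log_b(a), work dominated by leaves), giving O(n^(log_4 23)).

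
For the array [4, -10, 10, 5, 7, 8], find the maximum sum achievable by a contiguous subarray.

Using Kadane's algorithm on [4, -10, 10, 5, 7, 8]:

Scanning through the array:
Position 1 (value -10): max_ending_here = -6, max_so_far = 4
Position 2 (value 10): max_ending_here = 10, max_so_far = 10
Position 3 (value 5): max_ending_here = 15, max_so_far = 15
Position 4 (value 7): max_ending_here = 22, max_so_far = 22
Position 5 (value 8): max_ending_here = 30, max_so_far = 30

Maximum subarray: [10, 5, 7, 8]
Maximum sum: 30

The maximum subarray is [10, 5, 7, 8] with sum 30. This subarray runs from index 2 to index 5.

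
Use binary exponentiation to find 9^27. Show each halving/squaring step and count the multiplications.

Computing 9^27 by squaring (build up from 9^1; each line after the first costs one multiplication):

9^1 = 9
9^2 = (9^1)^2 = 9^2 = 81
9^3 = 9 * 9^2 = 9 * 81 = 729
9^6 = (9^3)^2 = 729^2 = 531441
9^12 = (9^6)^2 = 531441^2 = 282429536481
9^13 = 9 * 9^12 = 9 * 282429536481 = 2541865828329
9^26 = (9^13)^2 = 2541865828329^2 = 6461081889226673298932241
9^27 = 9 * 9^26 = 9 * 6461081889226673298932241 = 58149737003040059690390169

Result: 58149737003040059690390169
Multiplications needed: 7 (7 lines after 9^1)

9^27 = 58149737003040059690390169. Using exponentiation by squaring, this requires 7 multiplications. The key idea: if the exponent is even, square the half-power; if odd, multiply by the base once.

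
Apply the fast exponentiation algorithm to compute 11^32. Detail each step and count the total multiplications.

Computing 11^32 by squaring (build up from 11^1; each line after the first costs one multiplication):

11^1 = 11
11^2 = (11^1)^2 = 11^2 = 121
11^4 = (11^2)^2 = 121^2 = 14641
11^8 = (11^4)^2 = 14641^2 = 214358881
11^16 = (11^8)^2 = 214358881^2 = 45949729863572161
11^32 = (11^16)^2 = 45949729863572161^2 = 2111377674535255285545615254209921

Result: 2111377674535255285545615254209921
Multiplications needed: 5 (5 lines after 11^1)

11^32 = 2111377674535255285545615254209921. Using exponentiation by squaring, this requires 5 multiplications. The key idea: if the exponent is even, square the half-power; if odd, multiply by the base once.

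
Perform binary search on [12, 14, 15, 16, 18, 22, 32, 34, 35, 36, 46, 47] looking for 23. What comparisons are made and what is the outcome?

Binary search for 23 in [12, 14, 15, 16, 18, 22, 32, 34, 35, 36, 46, 47]:

lo=0, hi=11, mid=5, arr[mid]=22 -> 22 < 23, search right half
lo=6, hi=11, mid=8, arr[mid]=35 -> 35 > 23, search left half
lo=6, hi=7, mid=6, arr[mid]=32 -> 32 > 23, search left half
lo=6 > hi=5, target 23 not found

Binary search determines that 23 is not in the array after 3 comparisons. The search space was exhausted without finding the target.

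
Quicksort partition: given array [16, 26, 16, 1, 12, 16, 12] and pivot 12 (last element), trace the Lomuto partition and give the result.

Lomuto partition with pivot = 12:

Initial array: [16, 26, 16, 1, 12, 16, 12]

arr[0]=16 > 12: no swap
arr[1]=26 > 12: no swap
arr[2]=16 > 12: no swap
arr[3]=1 <= 12: swap with position 0, array becomes [1, 26, 16, 16, 12, 16, 12]
arr[4]=12 <= 12: swap with position 1, array becomes [1, 12, 16, 16, 26, 16, 12]
arr[5]=16 > 12: no swap

Place pivot at position 2: [1, 12, 12, 16, 26, 16, 16]
Pivot position: 2

After partitioning with pivot 12, the array becomes [1, 12, 12, 16, 26, 16, 16]. The pivot is placed at index 2. All elements to the left of the pivot are <= 12, and all elements to the right are > 12.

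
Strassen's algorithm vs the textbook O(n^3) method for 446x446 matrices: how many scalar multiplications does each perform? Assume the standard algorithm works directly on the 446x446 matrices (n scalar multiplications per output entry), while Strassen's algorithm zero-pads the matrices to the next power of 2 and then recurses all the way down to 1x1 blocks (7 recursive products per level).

Matrix multiplication for 446x446 matrices:

Strassen's algorithm requires power-of-2 dimensions. Pad 446x446 to 512x512 (next power of 2).

Standard algorithm: 446^3 = 88716536 multiplications
Strassen's algorithm: 7^(log2(512)) = 7^9 = 40353607 multiplications
Savings: 88716536 - 40353607 = 48362929 multiplications

Standard: 88716536 multiplications (446^3). Strassen: 40353607 multiplications (7^9, after padding to 512x512). Strassen reduces 8 recursive multiplications to 7 at each level.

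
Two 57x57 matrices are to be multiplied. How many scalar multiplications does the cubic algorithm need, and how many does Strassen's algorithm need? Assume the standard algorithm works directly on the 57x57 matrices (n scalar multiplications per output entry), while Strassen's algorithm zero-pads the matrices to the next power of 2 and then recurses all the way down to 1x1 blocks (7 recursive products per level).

Matrix multiplication for 57x57 matrices:

Strassen's algorithm requires power-of-2 dimensions. Pad 57x57 to 64x64 (next power of 2).

Standard algorithm: 57^3 = 185193 multiplications
Strassen's algorithm: 7^(log2(64)) = 7^6 = 117649 multiplications
Savings: 185193 - 117649 = 67544 multiplications

Standard: 185193 multiplications (57^3). Strassen: 117649 multiplications (7^6, after padding to 64x64). Strassen reduces 8 recursive multiplications to 7 at each level.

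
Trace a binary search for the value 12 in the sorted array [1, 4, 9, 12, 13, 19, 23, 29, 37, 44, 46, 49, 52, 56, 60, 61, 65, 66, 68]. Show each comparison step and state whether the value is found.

Binary search for 12 in [1, 4, 9, 12, 13, 19, 23, 29, 37, 44, 46, 49, 52, 56, 60, 61, 65, 66, 68]:

lo=0, hi=18, mid=9, arr[mid]=44 -> 44 > 12, search left half
lo=0, hi=8, mid=4, arr[mid]=13 -> 13 > 12, search left half
lo=0, hi=3, mid=1, arr[mid]=4 -> 4 < 12, search right half
lo=2, hi=3, mid=2, arr[mid]=9 -> 9 < 12, search right half
lo=3, hi=3, mid=3, arr[mid]=12 -> Found target at index 3!

Binary search finds 12 at index 3 after 5 comparisons. The search repeatedly halves the search space by comparing with the middle element.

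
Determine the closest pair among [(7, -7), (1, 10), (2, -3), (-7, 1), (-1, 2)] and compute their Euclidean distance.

Computing all pairwise distances among 5 points:

d((7, -7), (1, 10)) = 18.0278
d((7, -7), (2, -3)) = 6.4031
d((7, -7), (-7, 1)) = 16.1245
d((7, -7), (-1, 2)) = 12.0416
d((1, 10), (2, -3)) = 13.0384
d((1, 10), (-7, 1)) = 12.0416
d((1, 10), (-1, 2)) = 8.2462
d((2, -3), (-7, 1)) = 9.8489
d((2, -3), (-1, 2)) = 5.831 <-- minimum
d((-7, 1), (-1, 2)) = 6.0828

Closest pair: (2, -3) and (-1, 2) with distance 5.831

The closest pair is (2, -3) and (-1, 2) with Euclidean distance 5.831. For 5 points, brute-force pairwise comparison is shown above. For large n, the divide-and-conquer algorithm (sort by x, recurse on halves, check the dividing strip) achieves O(n log n).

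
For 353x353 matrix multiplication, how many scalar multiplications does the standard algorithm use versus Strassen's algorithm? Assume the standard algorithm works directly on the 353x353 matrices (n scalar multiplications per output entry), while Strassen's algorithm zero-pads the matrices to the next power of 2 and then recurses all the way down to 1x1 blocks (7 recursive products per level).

Matrix multiplication for 353x353 matrices:

Strassen's algorithm requires power-of-2 dimensions. Pad 353x353 to 512x512 (next power of 2).

Standard algorithm: 353^3 = 43986977 multiplications
Strassen's algorithm: 7^(log2(512)) = 7^9 = 40353607 multiplications
Savings: 43986977 - 40353607 = 3633370 multiplications

Standard: 43986977 multiplications (353^3). Strassen: 40353607 multiplications (7^9, after padding to 512x512). Strassen reduces 8 recursive multiplications to 7 at each level.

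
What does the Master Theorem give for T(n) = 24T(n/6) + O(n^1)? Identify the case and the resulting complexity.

Master Theorem for T(n) = 24T(n/6) + O(n^1):

a = 24, b = 6, c = 1
log_b(a) = log_6(24) = 1.7737

Case 1: c = 1 < log_6(24) = 1.7737
T(n) = O(n^(log_6 24))

For T(n) = 24T(n/6) + O(n^1): log_6(24) = 1.7737. This is Case 1 of the Master Theorem (c < log_b(a), work dominated by leaves), giving O(n^(log_6 24)).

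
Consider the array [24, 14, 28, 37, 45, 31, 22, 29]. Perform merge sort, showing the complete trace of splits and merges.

Merge sort trace:

Split: [24, 14, 28, 37, 45, 31, 22, 29] -> [24, 14, 28, 37] and [45, 31, 22, 29]
  Split: [24, 14, 28, 37] -> [24, 14] and [28, 37]
    Split: [24, 14] -> [24] and [14]
    Merge: [24] + [14] -> [14, 24]
    Split: [28, 37] -> [28] and [37]
    Merge: [28] + [37] -> [28, 37]
  Merge: [14, 24] + [28, 37] -> [14, 24, 28, 37]
  Split: [45, 31, 22, 29] -> [45, 31] and [22, 29]
    Split: [45, 31] -> [45] and [31]
    Merge: [45] + [31] -> [31, 45]
    Split: [22, 29] -> [22] and [29]
    Merge: [22] + [29] -> [22, 29]
  Merge: [31, 45] + [22, 29] -> [22, 29, 31, 45]
Merge: [14, 24, 28, 37] + [22, 29, 31, 45] -> [14, 22, 24, 28, 29, 31, 37, 45]

Final sorted array: [14, 22, 24, 28, 29, 31, 37, 45]

The merge sort proceeds by recursively splitting the array and merging sorted halves.
After all merges, the sorted array is [14, 22, 24, 28, 29, 31, 37, 45].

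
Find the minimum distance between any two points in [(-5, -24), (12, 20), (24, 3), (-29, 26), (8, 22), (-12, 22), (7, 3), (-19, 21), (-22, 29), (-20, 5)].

Computing all pairwise distances among 10 points:

d((-5, -24), (12, 20)) = 47.1699
d((-5, -24), (24, 3)) = 39.6232
d((-5, -24), (-29, 26)) = 55.4617
d((-5, -24), (8, 22)) = 47.8017
d((-5, -24), (-12, 22)) = 46.5296
d((-5, -24), (7, 3)) = 29.5466
d((-5, -24), (-19, 21)) = 47.1275
d((-5, -24), (-22, 29)) = 55.6597
d((-5, -24), (-20, 5)) = 32.6497
d((12, 20), (24, 3)) = 20.8087
d((12, 20), (-29, 26)) = 41.4367
d((12, 20), (8, 22)) = 4.4721 <-- minimum
d((12, 20), (-12, 22)) = 24.0832
d((12, 20), (7, 3)) = 17.72
d((12, 20), (-19, 21)) = 31.0161
d((12, 20), (-22, 29)) = 35.171
d((12, 20), (-20, 5)) = 35.3412
d((24, 3), (-29, 26)) = 57.7754
d((24, 3), (8, 22)) = 24.8395
d((24, 3), (-12, 22)) = 40.7063
d((24, 3), (7, 3)) = 17.0
d((24, 3), (-19, 21)) = 46.6154
d((24, 3), (-22, 29)) = 52.8394
d((24, 3), (-20, 5)) = 44.0454
d((-29, 26), (8, 22)) = 37.2156
d((-29, 26), (-12, 22)) = 17.4642
d((-29, 26), (7, 3)) = 42.72
d((-29, 26), (-19, 21)) = 11.1803
d((-29, 26), (-22, 29)) = 7.6158
d((-29, 26), (-20, 5)) = 22.8473
d((8, 22), (-12, 22)) = 20.0
d((8, 22), (7, 3)) = 19.0263
d((8, 22), (-19, 21)) = 27.0185
d((8, 22), (-22, 29)) = 30.8058
d((8, 22), (-20, 5)) = 32.7567
d((-12, 22), (7, 3)) = 26.8701
d((-12, 22), (-19, 21)) = 7.0711
d((-12, 22), (-22, 29)) = 12.2066
d((-12, 22), (-20, 5)) = 18.7883
d((7, 3), (-19, 21)) = 31.6228
d((7, 3), (-22, 29)) = 38.9487
d((7, 3), (-20, 5)) = 27.074
d((-19, 21), (-22, 29)) = 8.544
d((-19, 21), (-20, 5)) = 16.0312
d((-22, 29), (-20, 5)) = 24.0832

Closest pair: (12, 20) and (8, 22) with distance 4.4721

The closest pair is (12, 20) and (8, 22) with Euclidean distance 4.4721. For 10 points, brute-force pairwise comparison is shown above. For large n, the divide-and-conquer algorithm (sort by x, recurse on halves, check the dividing strip) achieves O(n log n).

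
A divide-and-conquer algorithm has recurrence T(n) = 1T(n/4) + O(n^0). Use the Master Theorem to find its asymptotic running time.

Master Theorem for T(n) = 1T(n/4) + O(n^0):

a = 1, b = 4, c = 0
log_b(a) = log_4(1) = 0.0000

Case 2: c = 0 = log_4(1) = 0.0000
T(n) = O(n^0 log n) = O(log n)

For T(n) = 1T(n/4) + O(n^0): log_4(1) = 0.0000. This is Case 2 of the Master Theorem (c = log_b(a), equal work at all levels), giving O(log n).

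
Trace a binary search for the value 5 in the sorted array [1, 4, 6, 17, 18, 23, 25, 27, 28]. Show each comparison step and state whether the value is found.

Binary search for 5 in [1, 4, 6, 17, 18, 23, 25, 27, 28]:

lo=0, hi=8, mid=4, arr[mid]=18 -> 18 > 5, search left half
lo=0, hi=3, mid=1, arr[mid]=4 -> 4 < 5, search right half
lo=2, hi=3, mid=2, arr[mid]=6 -> 6 > 5, search left half
lo=2 > hi=1, target 5 not found

Binary search determines that 5 is not in the array after 3 comparisons. The search space was exhausted without finding the target.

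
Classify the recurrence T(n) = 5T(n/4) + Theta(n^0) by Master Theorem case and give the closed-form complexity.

Master Theorem for T(n) = 5T(n/4) + O(n^0):

a = 5, b = 4, c = 0
log_b(a) = log_4(5) = 1.1610

Case 1: c = 0 < log_4(5) = 1.1610
T(n) = O(n^(log_4 5))

For T(n) = 5T(n/4) + O(n^0): log_4(5) = 1.1610. This is Case 1 of the Master Theorem (c < log_b(a), work dominated by leaves), giving O(n^(log_4 5)).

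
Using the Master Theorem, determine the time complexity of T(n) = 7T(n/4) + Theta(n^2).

Master Theorem for T(n) = 7T(n/4) + O(n^2):

a = 7, b = 4, c = 2
log_b(a) = log_4(7) = 1.4037

Case 3: c = 2 > log_4(7) = 1.4037
T(n) = O(n^2) = O(n^2)

For T(n) = 7T(n/4) + O(n^2): log_4(7) = 1.4037. This is Case 3 of the Master Theorem (c > log_b(a), work dominated by root), giving O(n^2).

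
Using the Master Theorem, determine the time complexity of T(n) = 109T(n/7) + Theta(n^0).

Master Theorem for T(n) = 109T(n/7) + O(n^0):

a = 109, b = 7, c = 0
log_b(a) = log_7(109) = 2.4109

Case 1: c = 0 < log_7(109) = 2.4109
T(n) = O(n^(log_7 109))

For T(n) = 109T(n/7) + O(n^0): log_7(109) = 2.4109. This is Case 1 of the Master Theorem (c < log_b(a), work dominated by leaves), giving O(n^(log_7 109)).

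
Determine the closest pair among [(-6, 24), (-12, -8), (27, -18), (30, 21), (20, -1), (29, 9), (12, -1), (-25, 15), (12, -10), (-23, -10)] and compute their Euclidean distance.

Computing all pairwise distances among 10 points:

d((-6, 24), (-12, -8)) = 32.5576
d((-6, 24), (27, -18)) = 53.4135
d((-6, 24), (30, 21)) = 36.1248
d((-6, 24), (20, -1)) = 36.0694
d((-6, 24), (29, 9)) = 38.0789
d((-6, 24), (12, -1)) = 30.8058
d((-6, 24), (-25, 15)) = 21.0238
d((-6, 24), (12, -10)) = 38.4708
d((-6, 24), (-23, -10)) = 38.0132
d((-12, -8), (27, -18)) = 40.2616
d((-12, -8), (30, 21)) = 51.0392
d((-12, -8), (20, -1)) = 32.7567
d((-12, -8), (29, 9)) = 44.3847
d((-12, -8), (12, -1)) = 25.0
d((-12, -8), (-25, 15)) = 26.4197
d((-12, -8), (12, -10)) = 24.0832
d((-12, -8), (-23, -10)) = 11.1803
d((27, -18), (30, 21)) = 39.1152
d((27, -18), (20, -1)) = 18.3848
d((27, -18), (29, 9)) = 27.074
d((27, -18), (12, -1)) = 22.6716
d((27, -18), (-25, 15)) = 61.5873
d((27, -18), (12, -10)) = 17.0
d((27, -18), (-23, -10)) = 50.636
d((30, 21), (20, -1)) = 24.1661
d((30, 21), (29, 9)) = 12.0416
d((30, 21), (12, -1)) = 28.4253
d((30, 21), (-25, 15)) = 55.3263
d((30, 21), (12, -10)) = 35.8469
d((30, 21), (-23, -10)) = 61.4003
d((20, -1), (29, 9)) = 13.4536
d((20, -1), (12, -1)) = 8.0 <-- minimum
d((20, -1), (-25, 15)) = 47.7598
d((20, -1), (12, -10)) = 12.0416
d((20, -1), (-23, -10)) = 43.9318
d((29, 9), (12, -1)) = 19.7231
d((29, 9), (-25, 15)) = 54.3323
d((29, 9), (12, -10)) = 25.4951
d((29, 9), (-23, -10)) = 55.3624
d((12, -1), (-25, 15)) = 40.3113
d((12, -1), (12, -10)) = 9.0
d((12, -1), (-23, -10)) = 36.1386
d((-25, 15), (12, -10)) = 44.6542
d((-25, 15), (-23, -10)) = 25.0799
d((12, -10), (-23, -10)) = 35.0

Closest pair: (20, -1) and (12, -1) with distance 8.0

The closest pair is (20, -1) and (12, -1) with Euclidean distance 8.0. For 10 points, brute-force pairwise comparison is shown above. For large n, the divide-and-conquer algorithm (sort by x, recurse on halves, check the dividing strip) achieves O(n log n).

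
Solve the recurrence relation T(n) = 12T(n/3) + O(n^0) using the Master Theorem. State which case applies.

Master Theorem for T(n) = 12T(n/3) + O(n^0):

a = 12, b = 3, c = 0
log_b(a) = log_3(12) = 2.2619

Case 1: c = 0 < log_3(12) = 2.2619
T(n) = O(n^(log_3 12))

For T(n) = 12T(n/3) + O(n^0): log_3(12) = 2.2619. This is Case 1 of the Master Theorem (c < log_b(a), work dominated by leaves), giving O(n^(log_3 12)).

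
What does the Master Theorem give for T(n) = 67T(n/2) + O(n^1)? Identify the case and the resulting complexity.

Master Theorem for T(n) = 67T(n/2) + O(n^1):

a = 67, b = 2, c = 1
log_b(a) = log_2(67) = 6.0661

Case 1: c = 1 < log_2(67) = 6.0661
T(n) = O(n^(log_2 67))

For T(n) = 67T(n/2) + O(n^1): log_2(67) = 6.0661. This is Case 1 of the Master Theorem (c < log_b(a), work dominated by leaves), giving O(n^(log_2 67)).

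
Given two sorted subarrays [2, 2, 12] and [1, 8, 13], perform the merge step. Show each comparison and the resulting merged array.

Merging process:

Compare 2 vs 1: take 1 from right. Merged: [1]
Compare 2 vs 8: take 2 from left. Merged: [1, 2]
Compare 2 vs 8: take 2 from left. Merged: [1, 2, 2]
Compare 12 vs 8: take 8 from right. Merged: [1, 2, 2, 8]
Compare 12 vs 13: take 12 from left. Merged: [1, 2, 2, 8, 12]
Append remaining from right: [13]. Merged: [1, 2, 2, 8, 12, 13]

Final merged array: [1, 2, 2, 8, 12, 13]
Total comparisons: 5

The merged array is [1, 2, 2, 8, 12, 13], requiring 5 comparisons. The merge step runs in O(n) time where n is the total number of elements.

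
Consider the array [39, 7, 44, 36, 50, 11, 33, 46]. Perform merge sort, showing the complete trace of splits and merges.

Merge sort trace:

Split: [39, 7, 44, 36, 50, 11, 33, 46] -> [39, 7, 44, 36] and [50, 11, 33, 46]
  Split: [39, 7, 44, 36] -> [39, 7] and [44, 36]
    Split: [39, 7] -> [39] and [7]
    Merge: [39] + [7] -> [7, 39]
    Split: [44, 36] -> [44] and [36]
    Merge: [44] + [36] -> [36, 44]
  Merge: [7, 39] + [36, 44] -> [7, 36, 39, 44]
  Split: [50, 11, 33, 46] -> [50, 11] and [33, 46]
    Split: [50, 11] -> [50] and [11]
    Merge: [50] + [11] -> [11, 50]
    Split: [33, 46] -> [33] and [46]
    Merge: [33] + [46] -> [33, 46]
  Merge: [11, 50] + [33, 46] -> [11, 33, 46, 50]
Merge: [7, 36, 39, 44] + [11, 33, 46, 50] -> [7, 11, 33, 36, 39, 44, 46, 50]

Final sorted array: [7, 11, 33, 36, 39, 44, 46, 50]

The merge sort proceeds by recursively splitting the array and merging sorted halves.
After all merges, the sorted array is [7, 11, 33, 36, 39, 44, 46, 50].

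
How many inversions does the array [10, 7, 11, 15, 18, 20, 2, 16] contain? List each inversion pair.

Finding inversions in [10, 7, 11, 15, 18, 20, 2, 16]:

(0, 1): arr[0]=10 > arr[1]=7
(0, 6): arr[0]=10 > arr[6]=2
(1, 6): arr[1]=7 > arr[6]=2
(2, 6): arr[2]=11 > arr[6]=2
(3, 6): arr[3]=15 > arr[6]=2
(4, 6): arr[4]=18 > arr[6]=2
(4, 7): arr[4]=18 > arr[7]=16
(5, 6): arr[5]=20 > arr[6]=2
(5, 7): arr[5]=20 > arr[7]=16

Total inversions: 9

The array has 9 inversion(s): (0,1), (0,6), (1,6), (2,6), (3,6), (4,6), (4,7), (5,6), (5,7). Each pair (i,j) satisfies i < j and arr[i] > arr[j].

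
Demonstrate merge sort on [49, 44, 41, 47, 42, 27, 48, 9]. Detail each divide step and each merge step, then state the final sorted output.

Merge sort trace:

Split: [49, 44, 41, 47, 42, 27, 48, 9] -> [49, 44, 41, 47] and [42, 27, 48, 9]
  Split: [49, 44, 41, 47] -> [49, 44] and [41, 47]
    Split: [49, 44] -> [49] and [44]
    Merge: [49] + [44] -> [44, 49]
    Split: [41, 47] -> [41] and [47]
    Merge: [41] + [47] -> [41, 47]
  Merge: [44, 49] + [41, 47] -> [41, 44, 47, 49]
  Split: [42, 27, 48, 9] -> [42, 27] and [48, 9]
    Split: [42, 27] -> [42] and [27]
    Merge: [42] + [27] -> [27, 42]
    Split: [48, 9] -> [48] and [9]
    Merge: [48] + [9] -> [9, 48]
  Merge: [27, 42] + [9, 48] -> [9, 27, 42, 48]
Merge: [41, 44, 47, 49] + [9, 27, 42, 48] -> [9, 27, 41, 42, 44, 47, 48, 49]

Final sorted array: [9, 27, 41, 42, 44, 47, 48, 49]

The merge sort proceeds by recursively splitting the array and merging sorted halves.
After all merges, the sorted array is [9, 27, 41, 42, 44, 47, 48, 49].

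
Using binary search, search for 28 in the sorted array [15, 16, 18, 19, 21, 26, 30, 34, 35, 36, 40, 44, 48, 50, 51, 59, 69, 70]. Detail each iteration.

Binary search for 28 in [15, 16, 18, 19, 21, 26, 30, 34, 35, 36, 40, 44, 48, 50, 51, 59, 69, 70]:

lo=0, hi=17, mid=8, arr[mid]=35 -> 35 > 28, search left half
lo=0, hi=7, mid=3, arr[mid]=19 -> 19 < 28, search right half
lo=4, hi=7, mid=5, arr[mid]=26 -> 26 < 28, search right half
lo=6, hi=7, mid=6, arr[mid]=30 -> 30 > 28, search left half
lo=6 > hi=5, target 28 not found

Binary search determines that 28 is not in the array after 4 comparisons. The search space was exhausted without finding the target.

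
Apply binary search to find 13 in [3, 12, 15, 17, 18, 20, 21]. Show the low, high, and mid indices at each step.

Binary search for 13 in [3, 12, 15, 17, 18, 20, 21]:

lo=0, hi=6, mid=3, arr[mid]=17 -> 17 > 13, search left half
lo=0, hi=2, mid=1, arr[mid]=12 -> 12 < 13, search right half
lo=2, hi=2, mid=2, arr[mid]=15 -> 15 > 13, search left half
lo=2 > hi=1, target 13 not found

Binary search determines that 13 is not in the array after 3 comparisons. The search space was exhausted without finding the target.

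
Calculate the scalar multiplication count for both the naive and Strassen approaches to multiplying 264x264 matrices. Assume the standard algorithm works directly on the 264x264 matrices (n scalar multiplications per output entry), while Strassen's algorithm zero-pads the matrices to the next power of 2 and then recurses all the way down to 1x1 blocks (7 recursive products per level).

Matrix multiplication for 264x264 matrices:

Strassen's algorithm requires power-of-2 dimensions. Pad 264x264 to 512x512 (next power of 2).

Standard algorithm: 264^3 = 18399744 multiplications
Strassen's algorithm: 7^(log2(512)) = 7^9 = 40353607 multiplications
Difference: 18399744 - 40353607 = -21953863 (Strassen uses MORE here due to padding overhead — for small or just-over-power-of-2 n, padding can outweigh the per-level savings)

Standard: 18399744 multiplications (264^3). Strassen: 40353607 multiplications (7^9, after padding to 512x512). Strassen reduces 8 recursive multiplications to 7 at each level.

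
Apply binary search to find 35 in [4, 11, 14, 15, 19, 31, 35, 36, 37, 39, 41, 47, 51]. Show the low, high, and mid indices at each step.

Binary search for 35 in [4, 11, 14, 15, 19, 31, 35, 36, 37, 39, 41, 47, 51]:

lo=0, hi=12, mid=6, arr[mid]=35 -> Found target at index 6!

Binary search finds 35 at index 6 after 1 comparisons. The search repeatedly halves the search space by comparing with the middle element.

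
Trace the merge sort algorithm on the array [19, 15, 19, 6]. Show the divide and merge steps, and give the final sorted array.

Merge sort trace:

Split: [19, 15, 19, 6] -> [19, 15] and [19, 6]
  Split: [19, 15] -> [19] and [15]
  Merge: [19] + [15] -> [15, 19]
  Split: [19, 6] -> [19] and [6]
  Merge: [19] + [6] -> [6, 19]
Merge: [15, 19] + [6, 19] -> [6, 15, 19, 19]

Final sorted array: [6, 15, 19, 19]

The merge sort proceeds by recursively splitting the array and merging sorted halves.
After all merges, the sorted array is [6, 15, 19, 19].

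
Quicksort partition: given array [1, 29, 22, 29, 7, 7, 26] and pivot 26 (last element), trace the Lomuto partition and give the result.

Lomuto partition with pivot = 26:

Initial array: [1, 29, 22, 29, 7, 7, 26]

arr[0]=1 <= 26: swap with position 0, array becomes [1, 29, 22, 29, 7, 7, 26]
arr[1]=29 > 26: no swap
arr[2]=22 <= 26: swap with position 1, array becomes [1, 22, 29, 29, 7, 7, 26]
arr[3]=29 > 26: no swap
arr[4]=7 <= 26: swap with position 2, array becomes [1, 22, 7, 29, 29, 7, 26]
arr[5]=7 <= 26: swap with position 3, array becomes [1, 22, 7, 7, 29, 29, 26]

Place pivot at position 4: [1, 22, 7, 7, 26, 29, 29]
Pivot position: 4

After partitioning with pivot 26, the array becomes [1, 22, 7, 7, 26, 29, 29]. The pivot is placed at index 4. All elements to the left of the pivot are <= 26, and all elements to the right are > 26.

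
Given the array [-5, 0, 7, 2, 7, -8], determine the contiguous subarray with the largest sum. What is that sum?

Using Kadane's algorithm on [-5, 0, 7, 2, 7, -8]:

Scanning through the array:
Position 1 (value 0): max_ending_here = 0, max_so_far = 0
Position 2 (value 7): max_ending_here = 7, max_so_far = 7
Position 3 (value 2): max_ending_here = 9, max_so_far = 9
Position 4 (value 7): max_ending_here = 16, max_so_far = 16
Position 5 (value -8): max_ending_here = 8, max_so_far = 16

Maximum subarray: [0, 7, 2, 7]
Maximum sum: 16

The maximum subarray is [0, 7, 2, 7] with sum 16. This subarray runs from index 1 to index 4.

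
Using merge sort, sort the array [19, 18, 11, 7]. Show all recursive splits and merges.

Merge sort trace:

Split: [19, 18, 11, 7] -> [19, 18] and [11, 7]
  Split: [19, 18] -> [19] and [18]
  Merge: [19] + [18] -> [18, 19]
  Split: [11, 7] -> [11] and [7]
  Merge: [11] + [7] -> [7, 11]
Merge: [18, 19] + [7, 11] -> [7, 11, 18, 19]

Final sorted array: [7, 11, 18, 19]

The merge sort proceeds by recursively splitting the array and merging sorted halves.
After all merges, the sorted array is [7, 11, 18, 19].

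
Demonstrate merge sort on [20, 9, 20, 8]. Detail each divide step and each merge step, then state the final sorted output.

Merge sort trace:

Split: [20, 9, 20, 8] -> [20, 9] and [20, 8]
  Split: [20, 9] -> [20] and [9]
  Merge: [20] + [9] -> [9, 20]
  Split: [20, 8] -> [20] and [8]
  Merge: [20] + [8] -> [8, 20]
Merge: [9, 20] + [8, 20] -> [8, 9, 20, 20]

Final sorted array: [8, 9, 20, 20]

The merge sort proceeds by recursively splitting the array and merging sorted halves.
After all merges, the sorted array is [8, 9, 20, 20].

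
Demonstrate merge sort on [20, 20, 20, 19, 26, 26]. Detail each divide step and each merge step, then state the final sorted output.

Merge sort trace:

Split: [20, 20, 20, 19, 26, 26] -> [20, 20, 20] and [19, 26, 26]
  Split: [20, 20, 20] -> [20] and [20, 20]
    Split: [20, 20] -> [20] and [20]
    Merge: [20] + [20] -> [20, 20]
  Merge: [20] + [20, 20] -> [20, 20, 20]
  Split: [19, 26, 26] -> [19] and [26, 26]
    Split: [26, 26] -> [26] and [26]
    Merge: [26] + [26] -> [26, 26]
  Merge: [19] + [26, 26] -> [19, 26, 26]
Merge: [20, 20, 20] + [19, 26, 26] -> [19, 20, 20, 20, 26, 26]

Final sorted array: [19, 20, 20, 20, 26, 26]

The merge sort proceeds by recursively splitting the array and merging sorted halves.
After all merges, the sorted array is [19, 20, 20, 20, 26, 26].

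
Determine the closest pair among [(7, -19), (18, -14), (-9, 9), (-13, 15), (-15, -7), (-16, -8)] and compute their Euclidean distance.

Computing all pairwise distances among 6 points:

d((7, -19), (18, -14)) = 12.083
d((7, -19), (-9, 9)) = 32.249
d((7, -19), (-13, 15)) = 39.4462
d((7, -19), (-15, -7)) = 25.0599
d((7, -19), (-16, -8)) = 25.4951
d((18, -14), (-9, 9)) = 35.4683
d((18, -14), (-13, 15)) = 42.45
d((18, -14), (-15, -7)) = 33.7343
d((18, -14), (-16, -8)) = 34.5254
d((-9, 9), (-13, 15)) = 7.2111
d((-9, 9), (-15, -7)) = 17.088
d((-9, 9), (-16, -8)) = 18.3848
d((-13, 15), (-15, -7)) = 22.0907
d((-13, 15), (-16, -8)) = 23.1948
d((-15, -7), (-16, -8)) = 1.4142 <-- minimum

Closest pair: (-15, -7) and (-16, -8) with distance 1.4142

The closest pair is (-15, -7) and (-16, -8) with Euclidean distance 1.4142. For 6 points, brute-force pairwise comparison is shown above. For large n, the divide-and-conquer algorithm (sort by x, recurse on halves, check the dividing strip) achieves O(n log n).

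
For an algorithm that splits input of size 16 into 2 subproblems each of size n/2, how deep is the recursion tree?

For divide and conquer with division factor 2:

Problem sizes at each level:
Level 0: 16
Level 1: 8
Level 2: 4
Level 3: 2
Level 4: 1

The root is level 0 and the size-1 base case is level 4 (the tree spans levels 0 through 4, i.e. 5 levels counting the root), so the depth is the number of divisions: log_2(16) = 4

The recursion tree depth is log_2(16) = 4. At each level, the problem size is divided by 2, so it takes 4 divisions to reduce to a base case of size 1. The algorithm makes 2 recursive calls at each level.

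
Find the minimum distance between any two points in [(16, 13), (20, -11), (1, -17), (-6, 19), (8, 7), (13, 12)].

Computing all pairwise distances among 6 points:

d((16, 13), (20, -11)) = 24.3311
d((16, 13), (1, -17)) = 33.541
d((16, 13), (-6, 19)) = 22.8035
d((16, 13), (8, 7)) = 10.0
d((16, 13), (13, 12)) = 3.1623 <-- minimum
d((20, -11), (1, -17)) = 19.9249
d((20, -11), (-6, 19)) = 39.6989
d((20, -11), (8, 7)) = 21.6333
d((20, -11), (13, 12)) = 24.0416
d((1, -17), (-6, 19)) = 36.6742
d((1, -17), (8, 7)) = 25.0
d((1, -17), (13, 12)) = 31.3847
d((-6, 19), (8, 7)) = 18.4391
d((-6, 19), (13, 12)) = 20.2485
d((8, 7), (13, 12)) = 7.0711

Closest pair: (16, 13) and (13, 12) with distance 3.1623

The closest pair is (16, 13) and (13, 12) with Euclidean distance 3.1623. For 6 points, brute-force pairwise comparison is shown above. For large n, the divide-and-conquer algorithm (sort by x, recurse on halves, check the dividing strip) achieves O(n log n).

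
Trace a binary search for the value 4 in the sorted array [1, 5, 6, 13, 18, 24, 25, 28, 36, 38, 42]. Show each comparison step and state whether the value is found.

Binary search for 4 in [1, 5, 6, 13, 18, 24, 25, 28, 36, 38, 42]:

lo=0, hi=10, mid=5, arr[mid]=24 -> 24 > 4, search left half
lo=0, hi=4, mid=2, arr[mid]=6 -> 6 > 4, search left half
lo=0, hi=1, mid=0, arr[mid]=1 -> 1 < 4, search right half
lo=1, hi=1, mid=1, arr[mid]=5 -> 5 > 4, search left half
lo=1 > hi=0, target 4 not found

Binary search determines that 4 is not in the array after 4 comparisons. The search space was exhausted without finding the target.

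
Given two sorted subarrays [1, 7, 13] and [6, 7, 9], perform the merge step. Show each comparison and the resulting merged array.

Merging process:

Compare 1 vs 6: take 1 from left. Merged: [1]
Compare 7 vs 6: take 6 from right. Merged: [1, 6]
Compare 7 vs 7: take 7 from left. Merged: [1, 6, 7]
Compare 13 vs 7: take 7 from right. Merged: [1, 6, 7, 7]
Compare 13 vs 9: take 9 from right. Merged: [1, 6, 7, 7, 9]
Append remaining from left: [13]. Merged: [1, 6, 7, 7, 9, 13]

Final merged array: [1, 6, 7, 7, 9, 13]
Total comparisons: 5

The merged array is [1, 6, 7, 7, 9, 13], requiring 5 comparisons. The merge step runs in O(n) time where n is the total number of elements.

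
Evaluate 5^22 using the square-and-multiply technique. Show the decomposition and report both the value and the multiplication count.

Computing 5^22 by squaring (build up from 5^1; each line after the first costs one multiplication):

5^1 = 5
5^2 = (5^1)^2 = 5^2 = 25
5^4 = (5^2)^2 = 25^2 = 625
5^5 = 5 * 5^4 = 5 * 625 = 3125
5^10 = (5^5)^2 = 3125^2 = 9765625
5^11 = 5 * 5^10 = 5 * 9765625 = 48828125
5^22 = (5^11)^2 = 48828125^2 = 2384185791015625

Result: 2384185791015625
Multiplications needed: 6 (6 lines after 5^1)

5^22 = 2384185791015625. Using exponentiation by squaring, this requires 6 multiplications. The key idea: if the exponent is even, square the half-power; if odd, multiply by the base once.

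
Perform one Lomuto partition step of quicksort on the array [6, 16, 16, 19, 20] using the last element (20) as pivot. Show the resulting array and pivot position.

Lomuto partition with pivot = 20:

Initial array: [6, 16, 16, 19, 20]

arr[0]=6 <= 20: swap with position 0, array becomes [6, 16, 16, 19, 20]
arr[1]=16 <= 20: swap with position 1, array becomes [6, 16, 16, 19, 20]
arr[2]=16 <= 20: swap with position 2, array becomes [6, 16, 16, 19, 20]
arr[3]=19 <= 20: swap with position 3, array becomes [6, 16, 16, 19, 20]

Place pivot at position 4: [6, 16, 16, 19, 20]
Pivot position: 4

After partitioning with pivot 20, the array becomes [6, 16, 16, 19, 20]. The pivot is placed at index 4. All elements to the left of the pivot are <= 20, and all elements to the right are > 20.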